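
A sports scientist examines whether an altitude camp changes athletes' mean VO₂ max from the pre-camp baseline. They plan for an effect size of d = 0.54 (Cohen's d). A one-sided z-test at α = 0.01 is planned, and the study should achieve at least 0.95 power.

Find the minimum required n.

n = 55

For power 0.95 need Φ(δ − z_{0.01}) = 0.95, so δ = z_{0.01} + z_{0.05} = 2.326 + 1.645 = 3.971.
δ = d·√n ⇒ n = (δ/d)² = (3.971 / 0.54)² = 54.08.
Rounding up, n = 55.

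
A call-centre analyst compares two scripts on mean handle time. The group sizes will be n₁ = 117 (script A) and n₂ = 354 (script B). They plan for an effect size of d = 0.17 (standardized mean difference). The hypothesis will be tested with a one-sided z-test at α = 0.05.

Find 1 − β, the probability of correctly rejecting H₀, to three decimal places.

Noncentrality parameter: δ = d / √(1/n₁ + 1/n₂) = 0.17 / √(1/117 + 1/354) = 1.5942
Critical value for a one-sided test at α = 0.05: z_α = 1.645.
Power = P(Z > 1.645 − δ) = Φ(-0.051) = 0.4798.

Power ≈ 0.480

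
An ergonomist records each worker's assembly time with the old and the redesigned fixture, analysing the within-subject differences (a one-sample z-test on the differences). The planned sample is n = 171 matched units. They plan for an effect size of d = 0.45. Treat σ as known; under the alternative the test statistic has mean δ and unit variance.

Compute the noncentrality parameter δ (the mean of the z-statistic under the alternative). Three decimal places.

δ ≈ 5.885

δ = d·√n = 0.45 × √171 = 5.8845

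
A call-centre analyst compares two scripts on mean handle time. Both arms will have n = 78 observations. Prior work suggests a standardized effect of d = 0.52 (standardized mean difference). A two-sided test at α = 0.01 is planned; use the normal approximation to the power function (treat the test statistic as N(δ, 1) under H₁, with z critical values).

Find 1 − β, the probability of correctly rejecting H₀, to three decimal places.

Power ≈ 0.749

Noncentrality parameter: δ = d·√(n/2) = 0.52 × √(78/2) = 3.2474
Critical value for a two-sided test at α = 0.01: z_{α/2} = 2.576.
Power = Φ(δ − 2.576) + Φ(−δ − 2.576) = Φ(0.672) + Φ(-5.823) = 0.7491 + 0.0000 = 0.7491.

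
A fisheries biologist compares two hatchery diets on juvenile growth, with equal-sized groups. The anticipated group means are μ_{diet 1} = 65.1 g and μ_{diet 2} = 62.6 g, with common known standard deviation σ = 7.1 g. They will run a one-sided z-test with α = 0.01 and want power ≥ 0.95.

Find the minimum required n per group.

n = 255 per group

Standardized effect: d = |μ_{diet 1} − μ_{diet 2}| / σ = |65.1 − 62.6| / 7.1 = 0.3521
For power 0.95 need Φ(δ − z_{0.01}) = 0.95, so δ = z_{0.01} + z_{0.05} = 2.326 + 1.645 = 3.971.
δ = d·√(n/2) ⇒ n = 2(δ/d)² = 2 × (3.971 / 0.3521)² = 254.40.
Round up to the next whole unit.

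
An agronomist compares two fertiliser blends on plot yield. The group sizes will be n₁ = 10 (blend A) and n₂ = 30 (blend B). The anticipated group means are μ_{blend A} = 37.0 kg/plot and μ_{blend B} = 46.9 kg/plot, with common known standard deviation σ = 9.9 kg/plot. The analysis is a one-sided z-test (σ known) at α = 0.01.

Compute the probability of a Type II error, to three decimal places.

Standardized effect: d = |μ_{blend A} − μ_{blend B}| / σ = |37.0 − 46.9| / 9.9 = 1.0000
Noncentrality parameter: λ = d / √(1/n₁ + 1/n₂) = 1.0000 / √(1/10 + 1/30) = 2.7386
One-sided α = 0.01 → critical value z_{0.01} = 2.326.
Power = Φ(λ − 2.326) = Φ(0.412) = 0.6599.
Type II error: β = 1 − power = 1 − 0.6599 = 0.3401.

β ≈ 0.340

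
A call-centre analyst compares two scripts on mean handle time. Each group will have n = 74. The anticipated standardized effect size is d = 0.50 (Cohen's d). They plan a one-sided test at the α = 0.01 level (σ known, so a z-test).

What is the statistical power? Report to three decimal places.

Noncentrality parameter: δ = d·√(n/2) = 0.50 × √(74/2) = 3.0414
One-sided α = 0.01 → critical value z_{0.01} = 2.326.
Power = P(Z > 2.326 − δ) = Φ(0.715) = 0.7627.

Power ≈ 0.763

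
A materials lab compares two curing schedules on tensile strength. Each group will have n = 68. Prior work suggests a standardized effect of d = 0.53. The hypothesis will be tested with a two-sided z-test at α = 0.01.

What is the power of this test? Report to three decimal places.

Noncentrality parameter: δ = d·√(n/2) = 0.53 × √(68/2) = 3.0904
Critical value for a two-sided test at α = 0.01: z_{α/2} = 2.576.
Power = Φ(δ − 2.576) + Φ(−δ − 2.576) = Φ(0.515) + Φ(-5.666) = 0.6966 + 0.0000 = 0.6966.

Power ≈ 0.697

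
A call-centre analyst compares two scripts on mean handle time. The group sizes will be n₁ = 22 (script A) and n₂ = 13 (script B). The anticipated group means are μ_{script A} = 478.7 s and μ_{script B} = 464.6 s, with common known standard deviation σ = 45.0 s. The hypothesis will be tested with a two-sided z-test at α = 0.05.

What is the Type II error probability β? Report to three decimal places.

β ≈ 0.854

Standardized effect: d = |μ_{script A} − μ_{script B}| / σ = |478.7 − 464.6| / 45.0 = 0.3133
Noncentrality parameter: δ = d / √(1/n₁ + 1/n₂) = 0.3133 / √(1/22 + 1/13) = 0.8957
Two-sided α = 0.05 → critical value z_{0.025} = 1.960.
Power = Φ(δ − 1.960) + Φ(−δ − 1.960) = Φ(-1.064) + Φ(-2.856) = 0.1436 + 0.0021 = 0.1457.
Type II error: β = 1 − power = 1 − 0.1457 = 0.8543.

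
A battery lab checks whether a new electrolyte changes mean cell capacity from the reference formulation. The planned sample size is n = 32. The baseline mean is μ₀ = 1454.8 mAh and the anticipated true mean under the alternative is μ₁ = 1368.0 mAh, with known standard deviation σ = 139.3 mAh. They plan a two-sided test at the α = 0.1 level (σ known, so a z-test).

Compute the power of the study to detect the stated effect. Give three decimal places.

Power ≈ 0.970

Standardized effect: d = |μ₁ − μ₀| / σ = |1368.0 − 1454.8| / 139.3 = 0.6231
Noncentrality parameter: δ = d·√n = 0.6231 × √32 = 3.5249
Two-sided α = 0.1 → critical value z_{0.05} = 1.645.
Power = Φ(δ − 1.645) + Φ(−δ − 1.645) = Φ(1.880) + Φ(-5.170) = 0.9699 + 0.0000 = 0.9699.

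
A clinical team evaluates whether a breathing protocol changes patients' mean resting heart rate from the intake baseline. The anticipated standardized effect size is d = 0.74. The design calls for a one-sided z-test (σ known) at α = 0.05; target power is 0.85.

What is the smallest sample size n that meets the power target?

Set Φ(δ − 1.645) = 0.85; then δ − 1.645 = Φ⁻¹(0.85) = 1.036, giving δ = 2.681.
δ = d·√n ⇒ n = (δ/d)² = (2.681 / 0.74)² = 13.13.
Round up to the next whole unit.

n = 14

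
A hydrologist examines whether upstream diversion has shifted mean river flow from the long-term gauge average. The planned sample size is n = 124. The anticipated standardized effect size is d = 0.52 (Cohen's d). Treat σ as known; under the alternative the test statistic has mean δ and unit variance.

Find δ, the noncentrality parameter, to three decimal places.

δ ≈ 5.790

The noncentrality parameter scales effect size by the design's sample-size factor: δ = d·√n = 0.52 × √124 = 5.7905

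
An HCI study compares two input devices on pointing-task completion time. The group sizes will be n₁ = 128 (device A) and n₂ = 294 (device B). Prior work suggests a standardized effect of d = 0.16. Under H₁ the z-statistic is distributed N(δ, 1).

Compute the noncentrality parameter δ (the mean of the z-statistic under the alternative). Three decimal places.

δ ≈ 1.511

The noncentrality parameter scales effect size by the design's sample-size factor: δ = d / √(1/n₁ + 1/n₂) = 0.16 / √(1/128 + 1/294) = 1.5109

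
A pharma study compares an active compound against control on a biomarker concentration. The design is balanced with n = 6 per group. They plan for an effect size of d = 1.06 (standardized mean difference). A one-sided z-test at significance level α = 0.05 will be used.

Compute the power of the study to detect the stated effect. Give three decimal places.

Noncentrality parameter: δ = d·√(n/2) = 1.06 × √(6/2) = 1.8360
One-sided α = 0.05 → critical value z_{0.05} = 1.645.
Power = Φ(δ − 1.645) = Φ(0.191) = 0.5758.

Power ≈ 0.576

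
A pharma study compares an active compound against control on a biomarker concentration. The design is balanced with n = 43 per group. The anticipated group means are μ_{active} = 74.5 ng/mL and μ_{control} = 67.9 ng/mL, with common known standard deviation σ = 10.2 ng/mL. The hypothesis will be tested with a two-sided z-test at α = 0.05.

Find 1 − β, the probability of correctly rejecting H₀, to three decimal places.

Power ≈ 0.851

Standardized effect: d = |μ_{active} − μ_{control}| / σ = |74.5 − 67.9| / 10.2 = 0.6471
Noncentrality parameter: δ = d·√(n/2) = 0.6471 × √(43/2) = 3.0003
Two-sided α = 0.05 → critical value z_{0.025} = 1.960.
Power = Φ(δ − 1.960) + Φ(−δ − 1.960) = Φ(1.040) + Φ(-4.960) = 0.8509 + 0.0000 = 0.8509.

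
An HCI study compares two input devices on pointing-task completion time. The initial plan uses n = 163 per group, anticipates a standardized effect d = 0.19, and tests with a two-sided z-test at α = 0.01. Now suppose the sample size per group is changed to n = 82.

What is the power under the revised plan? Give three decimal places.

With n = 82 per group: δ = d·√(n/2) = 0.19 × √(82/2) = 1.2166. Critical value z_{0.005} = 2.576.
Revised power = Φ(δ − 2.576) + Φ(−δ − 2.576) = Φ(-1.359) + Φ(-3.792) = 0.0870 + 0.0001 = 0.0871.

Power ≈ 0.087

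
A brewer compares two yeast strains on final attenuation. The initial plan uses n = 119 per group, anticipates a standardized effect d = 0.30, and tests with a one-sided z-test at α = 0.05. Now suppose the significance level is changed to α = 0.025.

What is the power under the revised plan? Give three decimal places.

δ = d·√(n/2) = 0.30 × √(119/2) = 2.3141 (unchanged). New critical value: z_{0.025} = 1.960.
Revised power = Φ(δ − 1.960) = Φ(0.354) = 0.6384.

Power ≈ 0.638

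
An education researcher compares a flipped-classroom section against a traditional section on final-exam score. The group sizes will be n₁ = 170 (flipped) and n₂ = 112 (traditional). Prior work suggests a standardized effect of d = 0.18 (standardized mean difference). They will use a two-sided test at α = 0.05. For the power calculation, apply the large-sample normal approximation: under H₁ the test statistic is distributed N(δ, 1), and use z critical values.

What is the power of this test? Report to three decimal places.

Noncentrality parameter: δ = d / √(1/n₁ + 1/n₂) = 0.18 / √(1/170 + 1/112) = 1.4790
Two-sided α = 0.05 → critical value z_{0.025} = 1.960.
Power = Φ(δ − 1.960) + Φ(−δ − 1.960) = Φ(-0.481) + Φ(-3.439) = 0.3153 + 0.0003 = 0.3156.

Power ≈ 0.316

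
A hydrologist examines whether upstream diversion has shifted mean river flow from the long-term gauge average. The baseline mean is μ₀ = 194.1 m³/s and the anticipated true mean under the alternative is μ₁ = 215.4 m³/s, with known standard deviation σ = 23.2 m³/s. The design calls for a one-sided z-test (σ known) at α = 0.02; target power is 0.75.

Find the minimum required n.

Standardized effect: d = |μ₁ − μ₀| / σ = |215.4 − 194.1| / 23.2 = 0.9181
Set Φ(δ − 2.054) = 0.75; then δ − 2.054 = Φ⁻¹(0.75) = 0.674, giving δ = 2.728.
δ = d·√n ⇒ n = (δ/d)² = (2.728 / 0.9181)² = 8.83.
Round up to the next whole unit.

n = 9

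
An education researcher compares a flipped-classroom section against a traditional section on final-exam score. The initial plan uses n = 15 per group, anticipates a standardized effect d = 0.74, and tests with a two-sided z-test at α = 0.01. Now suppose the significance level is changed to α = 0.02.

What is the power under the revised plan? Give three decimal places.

Power ≈ 0.382

δ = d·√(n/2) = 0.74 × √(15/2) = 2.0266 (unchanged). New critical value: z_{0.01} = 2.326.
Revised power = Φ(δ − 2.326) + Φ(−δ − 2.326) = Φ(-0.300) + Φ(-4.353) = 0.3822 + 0.0000 = 0.3822.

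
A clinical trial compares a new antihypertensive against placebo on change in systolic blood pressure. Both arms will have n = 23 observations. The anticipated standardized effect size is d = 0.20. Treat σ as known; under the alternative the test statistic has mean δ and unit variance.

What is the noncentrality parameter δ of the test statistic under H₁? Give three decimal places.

δ ≈ 0.678

The noncentrality parameter scales effect size by the design's sample-size factor: δ = d·√(n/2) = 0.20 × √(23/2) = 0.6782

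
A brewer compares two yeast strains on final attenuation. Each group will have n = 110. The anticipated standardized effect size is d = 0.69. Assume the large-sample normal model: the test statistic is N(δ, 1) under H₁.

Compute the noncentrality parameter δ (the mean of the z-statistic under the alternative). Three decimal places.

δ ≈ 5.117

δ = d·√(n/2) = 0.69 × √(110/2) = 5.1172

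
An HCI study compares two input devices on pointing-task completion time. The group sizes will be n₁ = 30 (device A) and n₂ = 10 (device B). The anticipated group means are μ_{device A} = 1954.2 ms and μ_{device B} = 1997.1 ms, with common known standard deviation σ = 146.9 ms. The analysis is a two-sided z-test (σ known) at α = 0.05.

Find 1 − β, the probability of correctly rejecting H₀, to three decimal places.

Standardized effect: d = |μ_{device A} − μ_{device B}| / σ = |1954.2 − 1997.1| / 146.9 = 0.2920
Noncentrality parameter: δ = d / √(1/n₁ + 1/n₂) = 0.2920 / √(1/30 + 1/10) = 0.7998
Critical value for a two-sided test at α = 0.05: z_{α/2} = 1.960.
Power = Φ(δ − 1.960) + Φ(−δ − 1.960) = Φ(-1.160) + Φ(-2.760) = 0.1230 + 0.0029 = 0.1259.

Power ≈ 0.126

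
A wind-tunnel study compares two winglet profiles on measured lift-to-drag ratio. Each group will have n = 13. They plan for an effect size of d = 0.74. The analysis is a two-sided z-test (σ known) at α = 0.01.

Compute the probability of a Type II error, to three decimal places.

β ≈ 0.755

Noncentrality parameter: δ = d·√(n/2) = 0.74 × √(13/2) = 1.8866
Two-sided α = 0.01 → critical value z_{0.005} = 2.576.
Power = Φ(δ − 2.576) + Φ(−δ − 2.576) = Φ(-0.689) + Φ(-4.462) = 0.2454 + 0.0000 = 0.2454.
Type II error: β = 1 − power = 1 − 0.2454 = 0.7546.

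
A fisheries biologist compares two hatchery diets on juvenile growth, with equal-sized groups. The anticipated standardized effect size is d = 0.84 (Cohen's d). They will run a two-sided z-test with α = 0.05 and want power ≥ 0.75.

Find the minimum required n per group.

Set Φ(δ − 1.960) = 0.75; then δ − 1.960 = Φ⁻¹(0.75) = 0.674, giving δ = 2.634.
(Ignoring the negligible lower-tail rejection probability gives the usual closed-form inversion.)
δ = d·√(n/2) ⇒ n = 2(δ/d)² = 2 × (2.634 / 0.84)² = 19.67.
Round up to the next whole unit.

n = 20 per group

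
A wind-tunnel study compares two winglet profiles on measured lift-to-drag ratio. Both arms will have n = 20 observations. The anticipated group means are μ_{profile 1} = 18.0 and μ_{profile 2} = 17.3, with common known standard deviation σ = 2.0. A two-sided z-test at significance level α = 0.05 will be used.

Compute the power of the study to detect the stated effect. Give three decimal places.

Standardized effect: d = |μ_{profile 1} − μ_{profile 2}| / σ = |18.0 − 17.3| / 2.0 = 0.3500
Noncentrality parameter: δ = d·√(n/2) = 0.3500 × √(20/2) = 1.1068
Critical value for a two-sided test at α = 0.05: z_{α/2} = 1.960.
Power = Φ(δ − 1.960) + Φ(−δ − 1.960) = Φ(-0.853) + Φ(-3.067) = 0.1968 + 0.0011 = 0.1979.

Power ≈ 0.198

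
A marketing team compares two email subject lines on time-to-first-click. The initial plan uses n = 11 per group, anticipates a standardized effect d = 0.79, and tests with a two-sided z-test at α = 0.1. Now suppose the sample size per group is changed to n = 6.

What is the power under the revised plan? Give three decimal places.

Power ≈ 0.392

With n = 6 per group: δ = d·√(n/2) = 0.79 × √(6/2) = 1.3683. Critical value z_{0.05} = 1.645.
Revised power = Φ(δ − 1.645) + Φ(−δ − 1.645) = Φ(-0.277) + Φ(-3.013) = 0.3911 + 0.0013 = 0.3924.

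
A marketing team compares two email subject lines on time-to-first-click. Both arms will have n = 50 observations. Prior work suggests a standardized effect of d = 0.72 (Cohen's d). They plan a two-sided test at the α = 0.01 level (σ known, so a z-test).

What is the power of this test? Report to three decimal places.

Noncentrality parameter: δ = d·√(n/2) = 0.72 × √(50/2) = 3.6000
Two-sided α = 0.01 → critical value z_{0.005} = 2.576.
Power = Φ(δ − 2.576) + Φ(−δ − 2.576) = Φ(1.024) + Φ(-6.176) = 0.8471 + 0.0000 = 0.8471.

Power ≈ 0.847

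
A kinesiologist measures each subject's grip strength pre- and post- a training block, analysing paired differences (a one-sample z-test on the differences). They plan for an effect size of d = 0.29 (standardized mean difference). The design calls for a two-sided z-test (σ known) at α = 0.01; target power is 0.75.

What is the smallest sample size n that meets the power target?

Set Φ(δ − 2.576) = 0.75; then δ − 2.576 = Φ⁻¹(0.75) = 0.674, giving δ = 3.250.
(For δ > 0 the lower-tail rejection region contributes negligibly to power, so the one-term inversion is standard.)
δ = d·√n ⇒ n = (δ/d)² = (3.250 / 0.29)² = 125.62.
Rounding up, n = 126.

n = 126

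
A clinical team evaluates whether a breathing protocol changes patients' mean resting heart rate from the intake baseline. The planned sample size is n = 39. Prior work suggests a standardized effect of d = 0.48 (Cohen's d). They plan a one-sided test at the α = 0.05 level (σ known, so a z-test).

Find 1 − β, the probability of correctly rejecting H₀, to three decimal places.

Power ≈ 0.912

Noncentrality parameter: δ = d·√n = 0.48 × √39 = 2.9976
One-sided α = 0.05 → critical value z_{0.05} = 1.645.
Power = Φ(δ − 1.645) = Φ(1.353) = 0.9119.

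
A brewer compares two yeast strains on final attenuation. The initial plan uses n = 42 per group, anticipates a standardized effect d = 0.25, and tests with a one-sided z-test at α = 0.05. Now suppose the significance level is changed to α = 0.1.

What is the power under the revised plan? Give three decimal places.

Power ≈ 0.446

δ = d·√(n/2) = 0.25 × √(42/2) = 1.1456 (unchanged). New critical value: z_{0.1} = 1.282.
Revised power = P(Z > 1.282 − δ) = Φ(-0.136) = 0.4459.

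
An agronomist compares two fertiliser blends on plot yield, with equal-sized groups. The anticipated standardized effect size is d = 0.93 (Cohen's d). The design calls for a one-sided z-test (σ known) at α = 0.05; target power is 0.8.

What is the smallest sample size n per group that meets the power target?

Set Φ(δ − 1.645) = 0.8; then δ − 1.645 = Φ⁻¹(0.8) = 0.842, giving δ = 2.486.
δ = d·√(n/2) ⇒ n = 2(δ/d)² = 2 × (2.486 / 0.93)² = 14.30.
Rounding up, n = 15 per group.

n = 15 per group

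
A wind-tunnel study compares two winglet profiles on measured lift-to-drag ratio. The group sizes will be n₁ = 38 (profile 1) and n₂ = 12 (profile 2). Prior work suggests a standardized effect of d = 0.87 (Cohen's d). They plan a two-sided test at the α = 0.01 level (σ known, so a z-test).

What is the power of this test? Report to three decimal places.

Power ≈ 0.521

Noncentrality parameter: δ = d / √(1/n₁ + 1/n₂) = 0.87 / √(1/38 + 1/12) = 2.6273
Two-sided α = 0.01 → critical value z_{0.005} = 2.576.
Power = Φ(δ − 2.576) + Φ(−δ − 2.576) = Φ(0.052) + Φ(-5.203) = 0.5205 + 0.0000 = 0.5205.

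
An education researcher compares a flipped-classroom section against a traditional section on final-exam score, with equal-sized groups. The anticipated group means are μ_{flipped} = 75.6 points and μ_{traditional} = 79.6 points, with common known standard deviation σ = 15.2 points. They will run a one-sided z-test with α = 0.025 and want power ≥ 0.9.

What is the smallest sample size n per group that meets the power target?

n = 304 per group

Standardized effect: d = |μ_{flipped} − μ_{traditional}| / σ = |75.6 − 79.6| / 15.2 = 0.2632
Set Φ(δ − 1.960) = 0.9; then δ − 1.960 = Φ⁻¹(0.9) = 1.282, giving δ = 3.242.
δ = d·√(n/2) ⇒ n = 2(δ/d)² = 2 × (3.242 / 0.2632)² = 303.45.
Round up to the next whole unit.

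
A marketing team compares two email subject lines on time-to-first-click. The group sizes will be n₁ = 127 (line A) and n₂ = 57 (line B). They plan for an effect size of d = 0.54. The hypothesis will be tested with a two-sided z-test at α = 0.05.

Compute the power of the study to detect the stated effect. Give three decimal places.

Power ≈ 0.923

Noncentrality parameter: δ = d / √(1/n₁ + 1/n₂) = 0.54 / √(1/127 + 1/57) = 3.3871
Two-sided α = 0.05 → critical value z_{0.025} = 1.960.
Power = Φ(δ − 1.960) + Φ(−δ − 1.960) = Φ(1.427) + Φ(-5.347) = 0.9232 + 0.0000 = 0.9232.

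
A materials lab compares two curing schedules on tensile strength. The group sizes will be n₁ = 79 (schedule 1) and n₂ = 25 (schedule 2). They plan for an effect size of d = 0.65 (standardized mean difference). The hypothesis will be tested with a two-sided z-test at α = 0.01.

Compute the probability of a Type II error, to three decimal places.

β ≈ 0.399

Noncentrality parameter: λ = d / √(1/n₁ + 1/n₂) = 0.65 / √(1/79 + 1/25) = 2.8326
Two-sided α = 0.01 → critical value z_{0.005} = 2.576.
Power = Φ(λ − 2.576) + Φ(−λ − 2.576) = Φ(0.257) + Φ(-5.408) = 0.6013 + 0.0000 = 0.6013.
Type II error: β = 1 − power = 1 − 0.6013 = 0.3987.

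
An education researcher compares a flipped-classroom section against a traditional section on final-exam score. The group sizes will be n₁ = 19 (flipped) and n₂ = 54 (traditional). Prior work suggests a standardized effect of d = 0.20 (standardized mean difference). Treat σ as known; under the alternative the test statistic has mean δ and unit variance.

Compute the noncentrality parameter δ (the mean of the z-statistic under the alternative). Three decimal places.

δ ≈ 0.750

The noncentrality parameter scales effect size by the design's sample-size factor: δ = d / √(1/n₁ + 1/n₂) = 0.20 / √(1/19 + 1/54) = 0.7498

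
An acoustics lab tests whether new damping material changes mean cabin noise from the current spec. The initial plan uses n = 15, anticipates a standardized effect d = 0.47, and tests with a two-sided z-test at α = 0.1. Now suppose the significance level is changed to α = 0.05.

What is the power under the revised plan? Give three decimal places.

δ = d·√n = 0.47 × √15 = 1.8203 (unchanged). New critical value: z_{0.025} = 1.960.
Revised power = Φ(δ − 1.960) + Φ(−δ − 1.960) = Φ(-0.140) + Φ(-3.780) = 0.4445 + 0.0001 = 0.4445.

Power ≈ 0.445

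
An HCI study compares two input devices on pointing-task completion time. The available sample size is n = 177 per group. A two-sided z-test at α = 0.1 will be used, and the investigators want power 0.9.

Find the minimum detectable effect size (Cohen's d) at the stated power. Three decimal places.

Required noncentrality: δ = z_{0.05} + z_{0.10} = 1.645 + 1.282 = 2.926.
(Lower-tail contribution to power is negligible for δ > 0.)
δ = d·√(n/2) ⇒ d = δ/√(n/2) = 2.926/√(177/2) = 0.3111.

d ≈ 0.311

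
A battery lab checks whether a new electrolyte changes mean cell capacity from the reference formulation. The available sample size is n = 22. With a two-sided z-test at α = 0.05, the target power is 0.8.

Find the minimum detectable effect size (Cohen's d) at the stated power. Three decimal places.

Required noncentrality: δ = z_{0.025} + z_{0.20} = 1.960 + 0.842 = 2.802.
(Lower-tail contribution to power is negligible for δ > 0.)
δ = d·√n ⇒ d = δ/√n = 2.802/√22 = 0.5973.

d ≈ 0.597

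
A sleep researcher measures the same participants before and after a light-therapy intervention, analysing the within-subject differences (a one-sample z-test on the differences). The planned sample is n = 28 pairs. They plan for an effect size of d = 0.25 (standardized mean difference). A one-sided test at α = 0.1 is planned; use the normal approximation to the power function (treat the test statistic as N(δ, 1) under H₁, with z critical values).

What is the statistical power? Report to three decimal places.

Power ≈ 0.516

Noncentrality parameter: δ = d·√n = 0.25 × √28 = 1.3229
One-sided α = 0.1 → critical value z_{0.1} = 1.282.
Power = P(Z > 1.282 − δ) = Φ(0.041) = 0.5165.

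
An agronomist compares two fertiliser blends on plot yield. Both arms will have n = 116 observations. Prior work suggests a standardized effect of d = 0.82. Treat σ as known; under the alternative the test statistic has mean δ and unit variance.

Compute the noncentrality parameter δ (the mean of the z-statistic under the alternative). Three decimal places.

δ ≈ 6.245

δ = d·√(n/2) = 0.82 × √(116/2) = 6.2449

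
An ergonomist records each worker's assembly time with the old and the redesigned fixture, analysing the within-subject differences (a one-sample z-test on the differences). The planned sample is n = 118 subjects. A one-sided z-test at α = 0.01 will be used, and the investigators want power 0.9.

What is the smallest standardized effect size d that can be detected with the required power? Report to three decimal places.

Need Φ(δ − 2.326) = 0.9, so δ = 2.326 + 1.282 = 3.608.
δ = d·√n ⇒ d = δ/√n = 3.608/√118 = 0.3321.

d ≈ 0.332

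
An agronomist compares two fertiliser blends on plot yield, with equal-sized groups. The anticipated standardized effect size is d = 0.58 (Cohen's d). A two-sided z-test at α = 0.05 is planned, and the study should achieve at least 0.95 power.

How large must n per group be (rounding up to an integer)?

n = 78 per group

For power 0.95 need Φ(δ − z_{0.025}) = 0.95, so δ = z_{0.025} + z_{0.05} = 1.960 + 1.645 = 3.605.
(The Φ(−δ − z_{α/2}) term is vanishingly small for δ > 0 and is dropped in the standard sample-size formula.)
δ = d·√(n/2) ⇒ n = 2(δ/d)² = 2 × (3.605 / 0.58)² = 77.26.
Round up to the next whole unit.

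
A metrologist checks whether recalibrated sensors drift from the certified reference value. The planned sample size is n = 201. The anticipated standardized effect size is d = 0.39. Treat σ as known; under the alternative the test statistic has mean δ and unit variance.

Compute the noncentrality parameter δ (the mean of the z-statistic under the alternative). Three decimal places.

δ = d·√n = 0.39 × √201 = 5.5292

δ ≈ 5.529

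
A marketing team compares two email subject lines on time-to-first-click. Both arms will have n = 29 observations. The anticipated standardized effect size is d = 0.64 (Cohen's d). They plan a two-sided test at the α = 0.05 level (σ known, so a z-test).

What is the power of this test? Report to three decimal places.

Noncentrality parameter: δ = d·√(n/2) = 0.64 × √(29/2) = 2.4370
Critical value for a two-sided test at α = 0.05: z_{α/2} = 1.960.
Power = Φ(δ − 1.960) + Φ(−δ − 1.960) = Φ(0.477) + Φ(-4.397) = 0.6833 + 0.0000 = 0.6834.

Power ≈ 0.683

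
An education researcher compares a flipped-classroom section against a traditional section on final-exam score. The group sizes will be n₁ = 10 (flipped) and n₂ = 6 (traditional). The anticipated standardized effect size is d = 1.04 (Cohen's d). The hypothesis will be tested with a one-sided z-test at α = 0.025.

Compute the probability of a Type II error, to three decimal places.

β ≈ 0.478

Noncentrality parameter: δ = d / √(1/n₁ + 1/n₂) = 1.04 / √(1/10 + 1/6) = 2.0140
Critical value for a one-sided test at α = 0.025: z_α = 1.960.
Power = P(Z > 1.960 − δ) = Φ(0.054) = 0.5215.
Type II error: β = 1 − power = 1 − 0.5215 = 0.4785.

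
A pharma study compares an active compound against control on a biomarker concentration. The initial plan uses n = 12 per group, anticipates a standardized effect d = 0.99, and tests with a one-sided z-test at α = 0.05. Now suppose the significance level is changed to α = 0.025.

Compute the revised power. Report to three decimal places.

δ = d·√(n/2) = 0.99 × √(12/2) = 2.4250 (unchanged). New critical value: z_{0.025} = 1.960.
Revised power = Φ(δ − 1.960) = Φ(0.465) = 0.6790.

Power ≈ 0.679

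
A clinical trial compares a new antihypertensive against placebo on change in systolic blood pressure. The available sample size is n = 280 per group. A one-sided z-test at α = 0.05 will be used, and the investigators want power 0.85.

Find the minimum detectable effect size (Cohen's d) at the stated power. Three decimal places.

d ≈ 0.227

Need Φ(δ − 1.645) = 0.85, so δ = 1.645 + 1.036 = 2.681.
δ = d·√(n/2) ⇒ d = δ/√(n/2) = 2.681/√(280/2) = 0.2266.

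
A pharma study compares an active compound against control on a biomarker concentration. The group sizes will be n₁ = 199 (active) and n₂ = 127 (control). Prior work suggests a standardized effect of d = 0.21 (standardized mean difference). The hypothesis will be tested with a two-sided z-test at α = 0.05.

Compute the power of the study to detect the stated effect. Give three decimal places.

Noncentrality parameter: δ = d / √(1/n₁ + 1/n₂) = 0.21 / √(1/199 + 1/127) = 1.8490
Critical value for a two-sided test at α = 0.05: z_{α/2} = 1.960.
Power = Φ(δ − 1.960) + Φ(−δ − 1.960) = Φ(-0.111) + Φ(-3.809) = 0.4558 + 0.0001 = 0.4559.

Power ≈ 0.456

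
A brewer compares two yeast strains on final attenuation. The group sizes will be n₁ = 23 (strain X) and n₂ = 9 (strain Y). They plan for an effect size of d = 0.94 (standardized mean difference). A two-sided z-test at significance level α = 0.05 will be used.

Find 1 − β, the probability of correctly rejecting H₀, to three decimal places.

Noncentrality parameter: δ = d / √(1/n₁ + 1/n₂) = 0.94 / √(1/23 + 1/9) = 2.3908
Two-sided α = 0.05 → critical value z_{0.025} = 1.960.
Power = Φ(δ − 1.960) + Φ(−δ − 1.960) = Φ(0.431) + Φ(-4.351) = 0.6667 + 0.0000 = 0.6667.

Power ≈ 0.667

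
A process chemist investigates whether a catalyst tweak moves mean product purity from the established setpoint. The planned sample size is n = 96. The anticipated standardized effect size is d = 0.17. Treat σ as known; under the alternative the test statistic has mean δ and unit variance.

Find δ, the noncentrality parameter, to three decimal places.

δ = d·√n = 0.17 × √96 = 1.6657

δ ≈ 1.666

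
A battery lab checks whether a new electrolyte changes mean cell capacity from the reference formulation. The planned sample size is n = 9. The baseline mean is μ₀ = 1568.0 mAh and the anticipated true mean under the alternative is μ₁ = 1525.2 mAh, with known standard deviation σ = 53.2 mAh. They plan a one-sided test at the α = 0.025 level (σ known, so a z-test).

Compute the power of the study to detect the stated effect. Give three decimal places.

Standardized effect: d = |μ₁ − μ₀| / σ = |1525.2 − 1568.0| / 53.2 = 0.8045
Noncentrality parameter: δ = d·√n = 0.8045 × √9 = 2.4135
Critical value for a one-sided test at α = 0.025: z_α = 1.960.
Power = P(Z > 1.960 − δ) = Φ(0.454) = 0.6749.

Power ≈ 0.675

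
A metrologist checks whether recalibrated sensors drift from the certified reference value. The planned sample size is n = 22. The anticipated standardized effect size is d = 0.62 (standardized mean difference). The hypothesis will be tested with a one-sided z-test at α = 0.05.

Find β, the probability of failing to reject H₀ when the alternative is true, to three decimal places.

β ≈ 0.103

Noncentrality parameter: δ = d·√n = 0.62 × √22 = 2.9081
Critical value for a one-sided test at α = 0.05: z_α = 1.645.
Power = Φ(δ − 1.645) = Φ(1.263) = 0.8967.
Type II error: β = 1 − power = 1 − 0.8967 = 0.1033.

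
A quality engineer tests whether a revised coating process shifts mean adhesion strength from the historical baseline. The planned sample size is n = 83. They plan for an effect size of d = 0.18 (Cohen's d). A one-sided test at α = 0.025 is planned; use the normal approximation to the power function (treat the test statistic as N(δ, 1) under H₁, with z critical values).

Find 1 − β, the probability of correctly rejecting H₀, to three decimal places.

Noncentrality parameter: δ = d·√n = 0.18 × √83 = 1.6399
One-sided α = 0.025 → critical value z_{0.025} = 1.960.
Power = Φ(δ − 1.960) = Φ(-0.320) = 0.3745.

Power ≈ 0.374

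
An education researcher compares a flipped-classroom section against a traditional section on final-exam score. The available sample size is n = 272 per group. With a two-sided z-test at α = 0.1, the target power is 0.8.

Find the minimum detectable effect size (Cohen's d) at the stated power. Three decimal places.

Need Φ(δ − 1.645) = 0.8, so δ = 1.645 + 0.842 = 2.486.
(The second rejection-region term Φ(−δ − z_{α/2}) is negligible and dropped.)
δ = d·√(n/2) ⇒ d = δ/√(n/2) = 2.486/√(272/2) = 0.2132.

d ≈ 0.213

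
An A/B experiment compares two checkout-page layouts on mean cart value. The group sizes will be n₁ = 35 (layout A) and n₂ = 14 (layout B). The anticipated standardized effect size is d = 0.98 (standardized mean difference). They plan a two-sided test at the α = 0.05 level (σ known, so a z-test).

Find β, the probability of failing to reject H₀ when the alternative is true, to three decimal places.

β ≈ 0.127

Noncentrality parameter: δ = d / √(1/n₁ + 1/n₂) = 0.98 / √(1/35 + 1/14) = 3.0990
Critical value for a two-sided test at α = 0.05: z_{α/2} = 1.960.
Power = Φ(δ − 1.960) + Φ(−δ − 1.960) = Φ(1.139) + Φ(-5.059) = 0.8727 + 0.0000 = 0.8727.
Type II error: β = 1 − power = 1 − 0.8727 = 0.1273.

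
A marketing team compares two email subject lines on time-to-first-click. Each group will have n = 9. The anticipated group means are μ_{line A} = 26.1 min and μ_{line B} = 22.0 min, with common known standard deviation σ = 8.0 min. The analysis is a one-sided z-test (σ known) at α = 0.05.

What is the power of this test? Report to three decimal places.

Standardized effect: d = |μ_{line A} − μ_{line B}| / σ = |26.1 − 22.0| / 8.0 = 0.5125
Noncentrality parameter: δ = d·√(n/2) = 0.5125 × √(9/2) = 1.0872
One-sided α = 0.05 → critical value z_{0.05} = 1.645.
Power = Φ(δ − 1.645) = Φ(-0.558) = 0.2885.

Power ≈ 0.289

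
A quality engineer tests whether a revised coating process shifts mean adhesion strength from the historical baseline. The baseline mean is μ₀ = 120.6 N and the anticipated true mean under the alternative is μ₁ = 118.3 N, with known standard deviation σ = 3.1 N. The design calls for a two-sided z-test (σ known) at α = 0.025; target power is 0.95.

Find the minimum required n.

Standardized effect: d = |μ₁ − μ₀| / σ = |118.3 − 120.6| / 3.1 = 0.7419
For power 0.95 need Φ(δ − z_{0.0125}) = 0.95, so δ = z_{0.0125} + z_{0.05} = 2.241 + 1.645 = 3.886.
(The Φ(−δ − z_{α/2}) term is vanishingly small for δ > 0 and is dropped in the standard sample-size formula.)
δ = d·√n ⇒ n = (δ/d)² = (3.886 / 0.7419)² = 27.44.
Round up to the next whole unit.

n = 28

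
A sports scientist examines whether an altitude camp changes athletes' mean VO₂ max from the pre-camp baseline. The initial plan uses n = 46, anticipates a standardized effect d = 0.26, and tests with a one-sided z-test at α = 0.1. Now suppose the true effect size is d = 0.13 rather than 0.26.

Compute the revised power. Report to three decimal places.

With d = 0.13: δ = d·√n = 0.13 × √46 = 0.8817. Critical value z_{0.1} = 1.282.
Revised power = P(Z > 1.282 − δ) = Φ(-0.400) = 0.3446.

Power ≈ 0.345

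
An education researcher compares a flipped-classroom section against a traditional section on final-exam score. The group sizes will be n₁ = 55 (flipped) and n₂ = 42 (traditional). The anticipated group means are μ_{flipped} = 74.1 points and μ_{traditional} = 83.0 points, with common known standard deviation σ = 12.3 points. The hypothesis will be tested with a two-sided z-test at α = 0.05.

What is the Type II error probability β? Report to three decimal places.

Standardized effect: d = |μ_{flipped} − μ_{traditional}| / σ = |74.1 − 83.0| / 12.3 = 0.7236
Noncentrality parameter: δ = d / √(1/n₁ + 1/n₂) = 0.7236 / √(1/55 + 1/42) = 3.5311
Two-sided α = 0.05 → critical value z_{0.025} = 1.960.
Power = Φ(δ − 1.960) + Φ(−δ − 1.960) = Φ(1.571) + Φ(-5.491) = 0.9419 + 0.0000 = 0.9419.
Type II error: β = 1 − power = 1 − 0.9419 = 0.0581.

β ≈ 0.058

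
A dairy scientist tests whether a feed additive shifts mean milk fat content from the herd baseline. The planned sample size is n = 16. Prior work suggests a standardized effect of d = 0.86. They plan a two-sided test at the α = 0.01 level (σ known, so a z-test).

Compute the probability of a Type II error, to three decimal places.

β ≈ 0.194

Noncentrality parameter: δ = d·√n = 0.86 × √16 = 3.4400
Two-sided α = 0.01 → critical value z_{0.005} = 2.576.
Power = Φ(δ − 2.576) + Φ(−δ − 2.576) = Φ(0.864) + Φ(-6.016) = 0.8063 + 0.0000 = 0.8063.
Type II error: β = 1 − power = 1 − 0.8063 = 0.1937.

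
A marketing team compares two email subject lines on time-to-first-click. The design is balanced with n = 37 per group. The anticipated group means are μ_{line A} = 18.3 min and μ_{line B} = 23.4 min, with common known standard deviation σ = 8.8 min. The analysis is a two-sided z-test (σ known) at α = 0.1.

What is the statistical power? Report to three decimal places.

Standardized effect: d = |μ_{line A} − μ_{line B}| / σ = |18.3 − 23.4| / 8.8 = 0.5795
Noncentrality parameter: δ = d·√(n/2) = 0.5795 × √(37/2) = 2.4927
Two-sided α = 0.1 → critical value z_{0.05} = 1.645.
Power = Φ(δ − 1.645) + Φ(−δ − 1.645) = Φ(0.848) + Φ(-4.138) = 0.8017 + 0.0000 = 0.8018.

Power ≈ 0.802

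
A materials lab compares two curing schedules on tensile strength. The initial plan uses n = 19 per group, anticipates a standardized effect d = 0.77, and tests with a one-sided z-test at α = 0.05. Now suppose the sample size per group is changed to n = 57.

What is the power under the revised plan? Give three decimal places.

With n = 57 per group: δ = d·√(n/2) = 0.77 × √(57/2) = 4.1107. Critical value z_{0.05} = 1.645.
Revised power = P(Z > 1.645 − δ) = Φ(2.466) = 0.9932.

Power ≈ 0.993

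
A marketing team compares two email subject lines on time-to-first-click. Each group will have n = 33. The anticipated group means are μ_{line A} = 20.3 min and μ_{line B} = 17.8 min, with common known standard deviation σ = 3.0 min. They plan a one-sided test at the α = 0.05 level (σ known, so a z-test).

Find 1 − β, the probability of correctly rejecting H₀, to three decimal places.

Power ≈ 0.959

Standardized effect: d = |μ_{line A} − μ_{line B}| / σ = |20.3 − 17.8| / 3.0 = 0.8333
Noncentrality parameter: δ = d·√(n/2) = 0.8333 × √(33/2) = 3.3850
One-sided α = 0.05 → critical value z_{0.05} = 1.645.
Power = P(Z > 1.645 − δ) = Φ(1.740) = 0.9591.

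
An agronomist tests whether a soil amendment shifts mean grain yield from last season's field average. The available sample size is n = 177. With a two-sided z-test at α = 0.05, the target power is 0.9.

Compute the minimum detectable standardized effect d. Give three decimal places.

d ≈ 0.244

Need Φ(δ − 1.960) = 0.9, so δ = 1.960 + 1.282 = 3.242.
(Lower-tail contribution to power is negligible for δ > 0.)
δ = d·√n ⇒ d = δ/√n = 3.242/√177 = 0.2436.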